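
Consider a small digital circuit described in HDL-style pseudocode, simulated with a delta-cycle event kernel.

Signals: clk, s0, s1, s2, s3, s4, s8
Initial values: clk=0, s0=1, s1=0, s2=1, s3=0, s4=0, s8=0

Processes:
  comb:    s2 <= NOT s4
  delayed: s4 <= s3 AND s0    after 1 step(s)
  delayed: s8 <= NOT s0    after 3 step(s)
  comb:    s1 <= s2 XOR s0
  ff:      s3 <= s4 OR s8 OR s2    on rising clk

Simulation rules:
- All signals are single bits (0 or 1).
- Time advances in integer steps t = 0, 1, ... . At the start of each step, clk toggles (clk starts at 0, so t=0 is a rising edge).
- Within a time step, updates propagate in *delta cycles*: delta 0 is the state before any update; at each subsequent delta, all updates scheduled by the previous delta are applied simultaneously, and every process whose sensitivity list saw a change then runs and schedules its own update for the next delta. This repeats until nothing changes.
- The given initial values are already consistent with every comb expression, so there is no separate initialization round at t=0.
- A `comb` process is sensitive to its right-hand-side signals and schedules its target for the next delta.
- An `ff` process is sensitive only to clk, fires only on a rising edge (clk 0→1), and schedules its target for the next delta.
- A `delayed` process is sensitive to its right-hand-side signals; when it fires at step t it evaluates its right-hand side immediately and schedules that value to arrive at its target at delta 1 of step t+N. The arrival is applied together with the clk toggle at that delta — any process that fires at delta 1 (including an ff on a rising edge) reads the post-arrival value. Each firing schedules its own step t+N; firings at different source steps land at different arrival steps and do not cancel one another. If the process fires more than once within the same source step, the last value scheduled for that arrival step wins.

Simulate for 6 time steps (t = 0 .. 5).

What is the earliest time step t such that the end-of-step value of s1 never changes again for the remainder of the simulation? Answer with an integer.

t0.Δ0 s0=1 clk=0 s1=0 s8=0 s4=0 s2=1 s3=0
t0.Δ1 s0=1 clk=1 s1=0 s8=0 s4=0 s2=1 s3=0
t0.Δ2 s0=1 clk=1 s1=0 s8=0 s4=0 s2=1 s3=1
t1.Δ0 s0=1 clk=1 s1=0 s8=0 s4=0 s2=1 s3=1
t1.Δ1 s0=1 clk=0 s1=0 s8=0 s4=1 s2=1 s3=1
t1.Δ2 s0=1 clk=0 s1=0 s8=0 s4=1 s2=0 s3=1
t1.Δ3 s0=1 clk=0 s1=1 s8=0 s4=1 s2=0 s3=1
t2.Δ0 s0=1 clk=0 s1=1 s8=0 s4=1 s2=0 s3=1
t2.Δ1 s0=1 clk=1 s1=1 s8=0 s4=1 s2=0 s3=1
t3.Δ0 s0=1 clk=1 s1=1 s8=0 s4=1 s2=0 s3=1
t3.Δ1 s0=1 clk=0 s1=1 s8=0 s4=1 s2=0 s3=1
t4.Δ0 s0=1 clk=0 s1=1 s8=0 s4=1 s2=0 s3=1
t4.Δ1 s0=1 clk=1 s1=1 s8=0 s4=1 s2=0 s3=1
t5.Δ0 s0=1 clk=1 s1=1 s8=0 s4=1 s2=0 s3=1
t5.Δ1 s0=1 clk=0 s1=1 s8=0 s4=1 s2=0 s3=1

1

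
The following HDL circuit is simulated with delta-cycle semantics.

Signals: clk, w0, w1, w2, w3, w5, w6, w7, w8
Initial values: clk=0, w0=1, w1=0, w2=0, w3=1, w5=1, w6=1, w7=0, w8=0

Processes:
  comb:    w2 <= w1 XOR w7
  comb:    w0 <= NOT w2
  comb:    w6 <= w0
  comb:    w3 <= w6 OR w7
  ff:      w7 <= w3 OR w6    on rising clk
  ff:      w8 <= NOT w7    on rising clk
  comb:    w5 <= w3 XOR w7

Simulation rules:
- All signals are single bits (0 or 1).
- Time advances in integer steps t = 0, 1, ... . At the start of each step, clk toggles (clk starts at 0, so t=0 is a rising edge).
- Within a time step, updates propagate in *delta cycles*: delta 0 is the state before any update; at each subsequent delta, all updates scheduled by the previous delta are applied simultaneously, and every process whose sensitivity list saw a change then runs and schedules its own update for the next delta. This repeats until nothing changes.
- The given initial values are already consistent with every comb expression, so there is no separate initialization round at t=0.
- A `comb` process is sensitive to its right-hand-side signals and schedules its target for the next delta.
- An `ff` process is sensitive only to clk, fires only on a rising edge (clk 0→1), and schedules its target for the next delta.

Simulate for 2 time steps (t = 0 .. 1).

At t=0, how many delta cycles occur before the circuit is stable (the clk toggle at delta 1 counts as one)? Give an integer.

[bits: w8,w2,w1,w3,w7,clk,w0,w5,w6]
t=0: Δ0=000100111 Δ1=000101111 Δ2=100111111 Δ3=110111101 Δ4=110111001 Δ5=110111000 | 5Δ
t=1: Δ0=110111000 Δ1=110110000 | 1Δ

5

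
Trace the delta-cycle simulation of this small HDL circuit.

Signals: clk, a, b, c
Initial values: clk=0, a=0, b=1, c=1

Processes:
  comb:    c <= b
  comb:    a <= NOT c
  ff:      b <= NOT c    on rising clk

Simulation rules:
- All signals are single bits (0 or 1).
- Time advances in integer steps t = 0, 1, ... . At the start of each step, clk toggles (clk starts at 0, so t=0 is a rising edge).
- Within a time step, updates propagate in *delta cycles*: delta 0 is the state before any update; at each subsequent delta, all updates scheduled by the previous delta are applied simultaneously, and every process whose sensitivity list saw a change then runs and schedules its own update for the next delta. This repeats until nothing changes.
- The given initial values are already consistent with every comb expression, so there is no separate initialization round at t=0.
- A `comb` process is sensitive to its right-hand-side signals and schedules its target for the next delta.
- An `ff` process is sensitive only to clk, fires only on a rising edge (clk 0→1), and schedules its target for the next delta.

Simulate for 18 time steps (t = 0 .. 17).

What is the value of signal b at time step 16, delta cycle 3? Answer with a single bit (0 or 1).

0

t=0 Δ0: b=1 c=1 a=0 clk=0
  Δ1: clk:0→1
  Δ2: b:1→0
  Δ3: c:1→0
  Δ4: a:0→1
  (4Δ to stable)
t=1 Δ0: b=0 c=0 a=1 clk=1
  Δ1: clk:1→0
  (1Δ to stable)
t=2 Δ0: b=0 c=0 a=1 clk=0
  Δ1: clk:0→1
  Δ2: b:0→1
  Δ3: c:0→1
  Δ4: a:1→0
  (4Δ to stable)
t=3 Δ0: b=1 c=1 a=0 clk=1
  Δ1: clk:1→0
  (1Δ to stable)
t=4 Δ0: b=1 c=1 a=0 clk=0
  Δ1: clk:0→1
  Δ2: b:1→0
  Δ3: c:1→0
  Δ4: a:0→1
  (4Δ to stable)
t=5 Δ0: b=0 c=0 a=1 clk=1
  Δ1: clk:1→0
  (1Δ to stable)
t=6 Δ0: b=0 c=0 a=1 clk=0
  Δ1: clk:0→1
  Δ2: b:0→1
  Δ3: c:0→1
  Δ4: a:1→0
  (4Δ to stable)
t=7 Δ0: b=1 c=1 a=0 clk=1
  Δ1: clk:1→0
  (1Δ to stable)
t=8 Δ0: b=1 c=1 a=0 clk=0
  Δ1: clk:0→1
  Δ2: b:1→0
  Δ3: c:1→0
  Δ4: a:0→1
  (4Δ to stable)
t=9 Δ0: b=0 c=0 a=1 clk=1
  Δ1: clk:1→0
  (1Δ to stable)
t=10 Δ0: b=0 c=0 a=1 clk=0
  Δ1: clk:0→1
  Δ2: b:0→1
  Δ3: c:0→1
  Δ4: a:1→0
  (4Δ to stable)
t=11 Δ0: b=1 c=1 a=0 clk=1
  Δ1: clk:1→0
  (1Δ to stable)
t=12 Δ0: b=1 c=1 a=0 clk=0
  Δ1: clk:0→1
  Δ2: b:1→0
  Δ3: c:1→0
  Δ4: a:0→1
  (4Δ to stable)
t=13 Δ0: b=0 c=0 a=1 clk=1
  Δ1: clk:1→0
  (1Δ to stable)
t=14 Δ0: b=0 c=0 a=1 clk=0
  Δ1: clk:0→1
  Δ2: b:0→1
  Δ3: c:0→1
  Δ4: a:1→0
  (4Δ to stable)
t=15 Δ0: b=1 c=1 a=0 clk=1
  Δ1: clk:1→0
  (1Δ to stable)
t=16 Δ0: b=1 c=1 a=0 clk=0
  Δ1: clk:0→1
  Δ2: b:1→0
  Δ3: c:1→0
  Δ4: a:0→1
  (4Δ to stable)
t=17 Δ0: b=0 c=0 a=1 clk=1
  Δ1: clk:1→0
  (1Δ to stable)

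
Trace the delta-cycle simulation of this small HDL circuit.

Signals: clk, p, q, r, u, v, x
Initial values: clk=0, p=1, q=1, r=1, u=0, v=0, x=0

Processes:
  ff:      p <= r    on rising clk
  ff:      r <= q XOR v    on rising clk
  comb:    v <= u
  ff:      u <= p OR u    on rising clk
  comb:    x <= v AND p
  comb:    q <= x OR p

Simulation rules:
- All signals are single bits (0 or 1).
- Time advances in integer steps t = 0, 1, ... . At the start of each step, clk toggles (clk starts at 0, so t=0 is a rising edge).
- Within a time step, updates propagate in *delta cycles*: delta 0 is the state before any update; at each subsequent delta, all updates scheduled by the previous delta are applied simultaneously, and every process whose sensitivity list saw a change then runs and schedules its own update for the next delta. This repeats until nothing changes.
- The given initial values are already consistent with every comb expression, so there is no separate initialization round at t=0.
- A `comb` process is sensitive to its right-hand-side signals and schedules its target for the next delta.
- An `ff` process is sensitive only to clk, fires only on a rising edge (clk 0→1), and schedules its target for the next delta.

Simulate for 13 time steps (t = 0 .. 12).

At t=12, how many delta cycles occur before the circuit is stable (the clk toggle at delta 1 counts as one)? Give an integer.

4

t0.Δ0 p=1 u=0 clk=0 x=0 v=0 q=1 r=1
t0.Δ1 p=1 u=0 clk=1 x=0 v=0 q=1 r=1
t0.Δ2 p=1 u=1 clk=1 x=0 v=0 q=1 r=1
t0.Δ3 p=1 u=1 clk=1 x=0 v=1 q=1 r=1
t0.Δ4 p=1 u=1 clk=1 x=1 v=1 q=1 r=1
t1.Δ0 p=1 u=1 clk=1 x=1 v=1 q=1 r=1
t1.Δ1 p=1 u=1 clk=0 x=1 v=1 q=1 r=1
t2.Δ0 p=1 u=1 clk=0 x=1 v=1 q=1 r=1
t2.Δ1 p=1 u=1 clk=1 x=1 v=1 q=1 r=1
t2.Δ2 p=1 u=1 clk=1 x=1 v=1 q=1 r=0
t3.Δ0 p=1 u=1 clk=1 x=1 v=1 q=1 r=0
t3.Δ1 p=1 u=1 clk=0 x=1 v=1 q=1 r=0
t4.Δ0 p=1 u=1 clk=0 x=1 v=1 q=1 r=0
t4.Δ1 p=1 u=1 clk=1 x=1 v=1 q=1 r=0
t4.Δ2 p=0 u=1 clk=1 x=1 v=1 q=1 r=0
t4.Δ3 p=0 u=1 clk=1 x=0 v=1 q=1 r=0
t4.Δ4 p=0 u=1 clk=1 x=0 v=1 q=0 r=0
t5.Δ0 p=0 u=1 clk=1 x=0 v=1 q=0 r=0
t5.Δ1 p=0 u=1 clk=0 x=0 v=1 q=0 r=0
t6.Δ0 p=0 u=1 clk=0 x=0 v=1 q=0 r=0
t6.Δ1 p=0 u=1 clk=1 x=0 v=1 q=0 r=0
t6.Δ2 p=0 u=1 clk=1 x=0 v=1 q=0 r=1
t7.Δ0 p=0 u=1 clk=1 x=0 v=1 q=0 r=1
t7.Δ1 p=0 u=1 clk=0 x=0 v=1 q=0 r=1
t8.Δ0 p=0 u=1 clk=0 x=0 v=1 q=0 r=1
t8.Δ1 p=0 u=1 clk=1 x=0 v=1 q=0 r=1
t8.Δ2 p=1 u=1 clk=1 x=0 v=1 q=0 r=1
t8.Δ3 p=1 u=1 clk=1 x=1 v=1 q=1 r=1
t9.Δ0 p=1 u=1 clk=1 x=1 v=1 q=1 r=1
t9.Δ1 p=1 u=1 clk=0 x=1 v=1 q=1 r=1
t10.Δ0 p=1 u=1 clk=0 x=1 v=1 q=1 r=1
t10.Δ1 p=1 u=1 clk=1 x=1 v=1 q=1 r=1
t10.Δ2 p=1 u=1 clk=1 x=1 v=1 q=1 r=0
t11.Δ0 p=1 u=1 clk=1 x=1 v=1 q=1 r=0
t11.Δ1 p=1 u=1 clk=0 x=1 v=1 q=1 r=0
t12.Δ0 p=1 u=1 clk=0 x=1 v=1 q=1 r=0
t12.Δ1 p=1 u=1 clk=1 x=1 v=1 q=1 r=0
t12.Δ2 p=0 u=1 clk=1 x=1 v=1 q=1 r=0
t12.Δ3 p=0 u=1 clk=1 x=0 v=1 q=1 r=0
t12.Δ4 p=0 u=1 clk=1 x=0 v=1 q=0 r=0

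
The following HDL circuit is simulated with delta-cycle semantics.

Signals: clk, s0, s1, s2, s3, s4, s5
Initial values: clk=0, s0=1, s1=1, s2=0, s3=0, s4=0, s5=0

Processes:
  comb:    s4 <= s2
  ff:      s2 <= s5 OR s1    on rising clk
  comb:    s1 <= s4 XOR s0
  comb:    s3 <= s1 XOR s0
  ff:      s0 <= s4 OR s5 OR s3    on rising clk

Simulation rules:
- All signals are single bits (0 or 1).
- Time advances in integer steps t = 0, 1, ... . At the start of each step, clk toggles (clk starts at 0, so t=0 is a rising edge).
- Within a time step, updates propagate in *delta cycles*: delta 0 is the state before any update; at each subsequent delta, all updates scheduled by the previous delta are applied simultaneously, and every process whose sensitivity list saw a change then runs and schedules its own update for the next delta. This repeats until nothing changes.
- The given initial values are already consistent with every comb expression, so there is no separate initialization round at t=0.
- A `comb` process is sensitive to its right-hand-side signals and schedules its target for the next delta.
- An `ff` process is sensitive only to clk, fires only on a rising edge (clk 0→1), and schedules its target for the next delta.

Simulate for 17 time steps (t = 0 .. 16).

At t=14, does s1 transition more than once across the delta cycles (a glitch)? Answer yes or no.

no

[bits: s3,s4,s0,clk,s5,s2,s1]
t=0: Δ0=0010001 Δ1=0011001 Δ2=0001011 Δ3=1101010 Δ4=0101011 Δ5=1101011 | 5Δ
t=1: Δ0=1101011 Δ1=1100011 | 1Δ
t=2: Δ0=1100011 Δ1=1101011 Δ2=1111011 Δ3=0111010 Δ4=1111010 | 4Δ
t=3: Δ0=1111010 Δ1=1110010 | 1Δ
t=4: Δ0=1110010 Δ1=1111010 Δ2=1111000 Δ3=1011000 Δ4=1011001 Δ5=0011001 | 5Δ
t=5: Δ0=0011001 Δ1=0010001 | 1Δ
t=6: Δ0=0010001 Δ1=0011001 Δ2=0001011 Δ3=1101010 Δ4=0101011 Δ5=1101011 | 5Δ
t=7: Δ0=1101011 Δ1=1100011 | 1Δ
t=8: Δ0=1100011 Δ1=1101011 Δ2=1111011 Δ3=0111010 Δ4=1111010 | 4Δ
t=9: Δ0=1111010 Δ1=1110010 | 1Δ
t=10: Δ0=1110010 Δ1=1111010 Δ2=1111000 Δ3=1011000 Δ4=1011001 Δ5=0011001 | 5Δ
t=11: Δ0=0011001 Δ1=0010001 | 1Δ
t=12: Δ0=0010001 Δ1=0011001 Δ2=0001011 Δ3=1101010 Δ4=0101011 Δ5=1101011 | 5Δ
t=13: Δ0=1101011 Δ1=1100011 | 1Δ
t=14: Δ0=1100011 Δ1=1101011 Δ2=1111011 Δ3=0111010 Δ4=1111010 | 4Δ
t=15: Δ0=1111010 Δ1=1110010 | 1Δ
t=16: Δ0=1110010 Δ1=1111010 Δ2=1111000 Δ3=1011000 Δ4=1011001 Δ5=0011001 | 5Δ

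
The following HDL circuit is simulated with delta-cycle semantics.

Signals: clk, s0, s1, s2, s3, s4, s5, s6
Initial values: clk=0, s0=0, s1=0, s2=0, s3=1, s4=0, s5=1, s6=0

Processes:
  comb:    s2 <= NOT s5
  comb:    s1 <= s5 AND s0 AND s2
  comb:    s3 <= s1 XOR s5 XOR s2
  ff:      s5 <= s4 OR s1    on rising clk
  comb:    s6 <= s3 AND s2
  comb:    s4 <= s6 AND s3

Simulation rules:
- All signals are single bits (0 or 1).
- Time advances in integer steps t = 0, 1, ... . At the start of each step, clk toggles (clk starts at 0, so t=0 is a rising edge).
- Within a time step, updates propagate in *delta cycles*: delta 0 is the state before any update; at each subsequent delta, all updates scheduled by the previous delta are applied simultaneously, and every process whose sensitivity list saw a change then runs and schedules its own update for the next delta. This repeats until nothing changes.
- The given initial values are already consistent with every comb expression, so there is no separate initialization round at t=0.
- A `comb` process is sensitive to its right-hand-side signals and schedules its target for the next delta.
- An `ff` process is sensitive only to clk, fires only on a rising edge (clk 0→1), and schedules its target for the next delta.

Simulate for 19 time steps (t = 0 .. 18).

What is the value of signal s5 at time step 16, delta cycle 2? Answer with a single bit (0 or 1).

0

t0.Δ0 s0=0 s2=0 s5=1 s4=0 clk=0 s1=0 s6=0 s3=1
t0.Δ1 s0=0 s2=0 s5=1 s4=0 clk=1 s1=0 s6=0 s3=1
t0.Δ2 s0=0 s2=0 s5=0 s4=0 clk=1 s1=0 s6=0 s3=1
t0.Δ3 s0=0 s2=1 s5=0 s4=0 clk=1 s1=0 s6=0 s3=0
t0.Δ4 s0=0 s2=1 s5=0 s4=0 clk=1 s1=0 s6=0 s3=1
t0.Δ5 s0=0 s2=1 s5=0 s4=0 clk=1 s1=0 s6=1 s3=1
t0.Δ6 s0=0 s2=1 s5=0 s4=1 clk=1 s1=0 s6=1 s3=1
t1.Δ0 s0=0 s2=1 s5=0 s4=1 clk=1 s1=0 s6=1 s3=1
t1.Δ1 s0=0 s2=1 s5=0 s4=1 clk=0 s1=0 s6=1 s3=1
t2.Δ0 s0=0 s2=1 s5=0 s4=1 clk=0 s1=0 s6=1 s3=1
t2.Δ1 s0=0 s2=1 s5=0 s4=1 clk=1 s1=0 s6=1 s3=1
t2.Δ2 s0=0 s2=1 s5=1 s4=1 clk=1 s1=0 s6=1 s3=1
t2.Δ3 s0=0 s2=0 s5=1 s4=1 clk=1 s1=0 s6=1 s3=0
t2.Δ4 s0=0 s2=0 s5=1 s4=0 clk=1 s1=0 s6=0 s3=1
t3.Δ0 s0=0 s2=0 s5=1 s4=0 clk=1 s1=0 s6=0 s3=1
t3.Δ1 s0=0 s2=0 s5=1 s4=0 clk=0 s1=0 s6=0 s3=1
t4.Δ0 s0=0 s2=0 s5=1 s4=0 clk=0 s1=0 s6=0 s3=1
t4.Δ1 s0=0 s2=0 s5=1 s4=0 clk=1 s1=0 s6=0 s3=1
t4.Δ2 s0=0 s2=0 s5=0 s4=0 clk=1 s1=0 s6=0 s3=1
t4.Δ3 s0=0 s2=1 s5=0 s4=0 clk=1 s1=0 s6=0 s3=0
t4.Δ4 s0=0 s2=1 s5=0 s4=0 clk=1 s1=0 s6=0 s3=1
t4.Δ5 s0=0 s2=1 s5=0 s4=0 clk=1 s1=0 s6=1 s3=1
t4.Δ6 s0=0 s2=1 s5=0 s4=1 clk=1 s1=0 s6=1 s3=1
t5.Δ0 s0=0 s2=1 s5=0 s4=1 clk=1 s1=0 s6=1 s3=1
t5.Δ1 s0=0 s2=1 s5=0 s4=1 clk=0 s1=0 s6=1 s3=1
t6.Δ0 s0=0 s2=1 s5=0 s4=1 clk=0 s1=0 s6=1 s3=1
t6.Δ1 s0=0 s2=1 s5=0 s4=1 clk=1 s1=0 s6=1 s3=1
t6.Δ2 s0=0 s2=1 s5=1 s4=1 clk=1 s1=0 s6=1 s3=1
t6.Δ3 s0=0 s2=0 s5=1 s4=1 clk=1 s1=0 s6=1 s3=0
t6.Δ4 s0=0 s2=0 s5=1 s4=0 clk=1 s1=0 s6=0 s3=1
t7.Δ0 s0=0 s2=0 s5=1 s4=0 clk=1 s1=0 s6=0 s3=1
t7.Δ1 s0=0 s2=0 s5=1 s4=0 clk=0 s1=0 s6=0 s3=1
t8.Δ0 s0=0 s2=0 s5=1 s4=0 clk=0 s1=0 s6=0 s3=1
t8.Δ1 s0=0 s2=0 s5=1 s4=0 clk=1 s1=0 s6=0 s3=1
t8.Δ2 s0=0 s2=0 s5=0 s4=0 clk=1 s1=0 s6=0 s3=1
t8.Δ3 s0=0 s2=1 s5=0 s4=0 clk=1 s1=0 s6=0 s3=0
t8.Δ4 s0=0 s2=1 s5=0 s4=0 clk=1 s1=0 s6=0 s3=1
t8.Δ5 s0=0 s2=1 s5=0 s4=0 clk=1 s1=0 s6=1 s3=1
t8.Δ6 s0=0 s2=1 s5=0 s4=1 clk=1 s1=0 s6=1 s3=1
t9.Δ0 s0=0 s2=1 s5=0 s4=1 clk=1 s1=0 s6=1 s3=1
t9.Δ1 s0=0 s2=1 s5=0 s4=1 clk=0 s1=0 s6=1 s3=1
t10.Δ0 s0=0 s2=1 s5=0 s4=1 clk=0 s1=0 s6=1 s3=1
t10.Δ1 s0=0 s2=1 s5=0 s4=1 clk=1 s1=0 s6=1 s3=1
t10.Δ2 s0=0 s2=1 s5=1 s4=1 clk=1 s1=0 s6=1 s3=1
t10.Δ3 s0=0 s2=0 s5=1 s4=1 clk=1 s1=0 s6=1 s3=0
t10.Δ4 s0=0 s2=0 s5=1 s4=0 clk=1 s1=0 s6=0 s3=1
t11.Δ0 s0=0 s2=0 s5=1 s4=0 clk=1 s1=0 s6=0 s3=1
t11.Δ1 s0=0 s2=0 s5=1 s4=0 clk=0 s1=0 s6=0 s3=1
t12.Δ0 s0=0 s2=0 s5=1 s4=0 clk=0 s1=0 s6=0 s3=1
t12.Δ1 s0=0 s2=0 s5=1 s4=0 clk=1 s1=0 s6=0 s3=1
t12.Δ2 s0=0 s2=0 s5=0 s4=0 clk=1 s1=0 s6=0 s3=1
t12.Δ3 s0=0 s2=1 s5=0 s4=0 clk=1 s1=0 s6=0 s3=0
t12.Δ4 s0=0 s2=1 s5=0 s4=0 clk=1 s1=0 s6=0 s3=1
t12.Δ5 s0=0 s2=1 s5=0 s4=0 clk=1 s1=0 s6=1 s3=1
t12.Δ6 s0=0 s2=1 s5=0 s4=1 clk=1 s1=0 s6=1 s3=1
t13.Δ0 s0=0 s2=1 s5=0 s4=1 clk=1 s1=0 s6=1 s3=1
t13.Δ1 s0=0 s2=1 s5=0 s4=1 clk=0 s1=0 s6=1 s3=1
t14.Δ0 s0=0 s2=1 s5=0 s4=1 clk=0 s1=0 s6=1 s3=1
t14.Δ1 s0=0 s2=1 s5=0 s4=1 clk=1 s1=0 s6=1 s3=1
t14.Δ2 s0=0 s2=1 s5=1 s4=1 clk=1 s1=0 s6=1 s3=1
t14.Δ3 s0=0 s2=0 s5=1 s4=1 clk=1 s1=0 s6=1 s3=0
t14.Δ4 s0=0 s2=0 s5=1 s4=0 clk=1 s1=0 s6=0 s3=1
t15.Δ0 s0=0 s2=0 s5=1 s4=0 clk=1 s1=0 s6=0 s3=1
t15.Δ1 s0=0 s2=0 s5=1 s4=0 clk=0 s1=0 s6=0 s3=1
t16.Δ0 s0=0 s2=0 s5=1 s4=0 clk=0 s1=0 s6=0 s3=1
t16.Δ1 s0=0 s2=0 s5=1 s4=0 clk=1 s1=0 s6=0 s3=1
t16.Δ2 s0=0 s2=0 s5=0 s4=0 clk=1 s1=0 s6=0 s3=1
t16.Δ3 s0=0 s2=1 s5=0 s4=0 clk=1 s1=0 s6=0 s3=0
t16.Δ4 s0=0 s2=1 s5=0 s4=0 clk=1 s1=0 s6=0 s3=1
t16.Δ5 s0=0 s2=1 s5=0 s4=0 clk=1 s1=0 s6=1 s3=1
t16.Δ6 s0=0 s2=1 s5=0 s4=1 clk=1 s1=0 s6=1 s3=1
t17.Δ0 s0=0 s2=1 s5=0 s4=1 clk=1 s1=0 s6=1 s3=1
t17.Δ1 s0=0 s2=1 s5=0 s4=1 clk=0 s1=0 s6=1 s3=1
t18.Δ0 s0=0 s2=1 s5=0 s4=1 clk=0 s1=0 s6=1 s3=1
t18.Δ1 s0=0 s2=1 s5=0 s4=1 clk=1 s1=0 s6=1 s3=1
t18.Δ2 s0=0 s2=1 s5=1 s4=1 clk=1 s1=0 s6=1 s3=1
t18.Δ3 s0=0 s2=0 s5=1 s4=1 clk=1 s1=0 s6=1 s3=0
t18.Δ4 s0=0 s2=0 s5=1 s4=0 clk=1 s1=0 s6=0 s3=1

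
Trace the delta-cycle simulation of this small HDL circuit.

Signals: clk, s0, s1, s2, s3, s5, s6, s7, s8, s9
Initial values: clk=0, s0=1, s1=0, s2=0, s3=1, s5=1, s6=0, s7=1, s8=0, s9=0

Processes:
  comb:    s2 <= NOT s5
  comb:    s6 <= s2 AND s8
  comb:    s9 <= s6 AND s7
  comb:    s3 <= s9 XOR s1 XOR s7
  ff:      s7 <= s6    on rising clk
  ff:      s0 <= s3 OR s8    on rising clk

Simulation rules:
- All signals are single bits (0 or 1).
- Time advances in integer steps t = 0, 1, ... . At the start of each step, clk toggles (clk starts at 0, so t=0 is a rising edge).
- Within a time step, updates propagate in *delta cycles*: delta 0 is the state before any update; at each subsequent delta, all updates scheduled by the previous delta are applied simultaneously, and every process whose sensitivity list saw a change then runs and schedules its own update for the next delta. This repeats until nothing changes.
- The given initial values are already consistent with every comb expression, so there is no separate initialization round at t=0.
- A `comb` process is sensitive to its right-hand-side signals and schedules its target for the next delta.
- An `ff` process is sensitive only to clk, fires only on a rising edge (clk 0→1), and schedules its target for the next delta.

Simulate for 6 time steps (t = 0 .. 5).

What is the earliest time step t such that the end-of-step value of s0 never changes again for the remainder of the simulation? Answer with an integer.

2

t0.Δ0 s6=0 s8=0 s0=1 clk=0 s2=0 s9=0 s7=1 s3=1 s1=0 s5=1
t0.Δ1 s6=0 s8=0 s0=1 clk=1 s2=0 s9=0 s7=1 s3=1 s1=0 s5=1
t0.Δ2 s6=0 s8=0 s0=1 clk=1 s2=0 s9=0 s7=0 s3=1 s1=0 s5=1
t0.Δ3 s6=0 s8=0 s0=1 clk=1 s2=0 s9=0 s7=0 s3=0 s1=0 s5=1
t1.Δ0 s6=0 s8=0 s0=1 clk=1 s2=0 s9=0 s7=0 s3=0 s1=0 s5=1
t1.Δ1 s6=0 s8=0 s0=1 clk=0 s2=0 s9=0 s7=0 s3=0 s1=0 s5=1
t2.Δ0 s6=0 s8=0 s0=1 clk=0 s2=0 s9=0 s7=0 s3=0 s1=0 s5=1
t2.Δ1 s6=0 s8=0 s0=1 clk=1 s2=0 s9=0 s7=0 s3=0 s1=0 s5=1
t2.Δ2 s6=0 s8=0 s0=0 clk=1 s2=0 s9=0 s7=0 s3=0 s1=0 s5=1
t3.Δ0 s6=0 s8=0 s0=0 clk=1 s2=0 s9=0 s7=0 s3=0 s1=0 s5=1
t3.Δ1 s6=0 s8=0 s0=0 clk=0 s2=0 s9=0 s7=0 s3=0 s1=0 s5=1
t4.Δ0 s6=0 s8=0 s0=0 clk=0 s2=0 s9=0 s7=0 s3=0 s1=0 s5=1
t4.Δ1 s6=0 s8=0 s0=0 clk=1 s2=0 s9=0 s7=0 s3=0 s1=0 s5=1
t5.Δ0 s6=0 s8=0 s0=0 clk=1 s2=0 s9=0 s7=0 s3=0 s1=0 s5=1
t5.Δ1 s6=0 s8=0 s0=0 clk=0 s2=0 s9=0 s7=0 s3=0 s1=0 s5=1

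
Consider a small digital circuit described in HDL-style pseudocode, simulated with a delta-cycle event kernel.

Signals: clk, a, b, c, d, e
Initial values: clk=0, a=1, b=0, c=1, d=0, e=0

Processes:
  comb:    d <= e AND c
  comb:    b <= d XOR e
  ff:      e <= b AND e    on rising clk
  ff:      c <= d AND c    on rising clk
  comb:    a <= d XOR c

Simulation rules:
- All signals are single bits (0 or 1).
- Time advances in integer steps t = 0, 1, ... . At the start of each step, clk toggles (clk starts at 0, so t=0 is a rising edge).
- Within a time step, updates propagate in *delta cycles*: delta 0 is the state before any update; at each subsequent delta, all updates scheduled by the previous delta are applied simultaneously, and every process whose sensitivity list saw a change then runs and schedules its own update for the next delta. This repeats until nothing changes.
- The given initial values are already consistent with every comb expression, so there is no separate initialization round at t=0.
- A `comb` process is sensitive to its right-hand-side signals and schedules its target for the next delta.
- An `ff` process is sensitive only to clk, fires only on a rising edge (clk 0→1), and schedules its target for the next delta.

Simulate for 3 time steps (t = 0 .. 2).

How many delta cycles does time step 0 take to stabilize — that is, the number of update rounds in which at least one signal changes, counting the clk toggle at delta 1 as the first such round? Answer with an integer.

3

t=0 Δ0: c=1 clk=0 a=1 d=0 e=0 b=0
  Δ1: clk:0→1
  Δ2: c:1→0
  Δ3: a:1→0
  (3Δ to stable)
t=1 Δ0: c=0 clk=1 a=0 d=0 e=0 b=0
  Δ1: clk:1→0
  (1Δ to stable)
t=2 Δ0: c=0 clk=0 a=0 d=0 e=0 b=0
  Δ1: clk:0→1
  (1Δ to stable)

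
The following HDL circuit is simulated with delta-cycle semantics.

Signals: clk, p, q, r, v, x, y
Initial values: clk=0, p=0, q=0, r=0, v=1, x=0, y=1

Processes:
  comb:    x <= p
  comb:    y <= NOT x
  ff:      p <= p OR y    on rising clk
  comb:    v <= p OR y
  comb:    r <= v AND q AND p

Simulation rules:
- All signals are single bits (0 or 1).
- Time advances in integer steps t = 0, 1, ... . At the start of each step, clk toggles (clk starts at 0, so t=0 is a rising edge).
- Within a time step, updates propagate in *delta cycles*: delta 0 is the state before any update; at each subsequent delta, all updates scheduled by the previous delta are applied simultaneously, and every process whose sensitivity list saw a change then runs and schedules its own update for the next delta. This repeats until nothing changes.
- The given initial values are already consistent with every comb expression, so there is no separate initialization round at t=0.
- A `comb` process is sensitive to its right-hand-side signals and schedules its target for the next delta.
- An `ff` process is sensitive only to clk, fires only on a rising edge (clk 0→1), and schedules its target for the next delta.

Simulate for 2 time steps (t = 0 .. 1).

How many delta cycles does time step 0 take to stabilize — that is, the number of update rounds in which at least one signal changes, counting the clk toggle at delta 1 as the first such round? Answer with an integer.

4

t0.Δ0 clk=0 q=0 v=1 y=1 p=0 r=0 x=0
t0.Δ1 clk=1 q=0 v=1 y=1 p=0 r=0 x=0
t0.Δ2 clk=1 q=0 v=1 y=1 p=1 r=0 x=0
t0.Δ3 clk=1 q=0 v=1 y=1 p=1 r=0 x=1
t0.Δ4 clk=1 q=0 v=1 y=0 p=1 r=0 x=1
t1.Δ0 clk=1 q=0 v=1 y=0 p=1 r=0 x=1
t1.Δ1 clk=0 q=0 v=1 y=0 p=1 r=0 x=1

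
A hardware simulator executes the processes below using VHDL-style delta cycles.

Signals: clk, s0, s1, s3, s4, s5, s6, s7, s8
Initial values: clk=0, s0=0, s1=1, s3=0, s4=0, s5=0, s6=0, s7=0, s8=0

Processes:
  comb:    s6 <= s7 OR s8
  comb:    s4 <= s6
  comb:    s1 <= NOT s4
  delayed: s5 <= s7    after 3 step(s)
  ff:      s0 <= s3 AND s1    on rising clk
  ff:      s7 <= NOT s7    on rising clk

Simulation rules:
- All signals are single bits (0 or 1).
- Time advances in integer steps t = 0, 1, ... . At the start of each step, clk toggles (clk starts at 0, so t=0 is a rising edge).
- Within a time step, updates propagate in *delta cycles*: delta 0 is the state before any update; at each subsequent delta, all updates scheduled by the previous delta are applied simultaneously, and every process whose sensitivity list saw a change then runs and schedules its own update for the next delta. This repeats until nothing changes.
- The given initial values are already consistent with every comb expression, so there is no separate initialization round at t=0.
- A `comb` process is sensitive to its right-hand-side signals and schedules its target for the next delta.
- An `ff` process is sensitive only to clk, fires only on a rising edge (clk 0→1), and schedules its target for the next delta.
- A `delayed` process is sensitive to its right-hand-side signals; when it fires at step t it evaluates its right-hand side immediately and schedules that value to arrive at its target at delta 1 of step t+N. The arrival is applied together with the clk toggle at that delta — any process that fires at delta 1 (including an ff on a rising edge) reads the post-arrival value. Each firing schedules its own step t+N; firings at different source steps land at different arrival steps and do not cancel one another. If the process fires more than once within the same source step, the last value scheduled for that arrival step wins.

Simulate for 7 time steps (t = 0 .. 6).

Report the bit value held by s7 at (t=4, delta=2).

1

t0.Δ0 s0=0 clk=0 s5=0 s3=0 s8=0 s7=0 s6=0 s1=1 s4=0
t0.Δ1 s0=0 clk=1 s5=0 s3=0 s8=0 s7=0 s6=0 s1=1 s4=0
t0.Δ2 s0=0 clk=1 s5=0 s3=0 s8=0 s7=1 s6=0 s1=1 s4=0
t0.Δ3 s0=0 clk=1 s5=0 s3=0 s8=0 s7=1 s6=1 s1=1 s4=0
t0.Δ4 s0=0 clk=1 s5=0 s3=0 s8=0 s7=1 s6=1 s1=1 s4=1
t0.Δ5 s0=0 clk=1 s5=0 s3=0 s8=0 s7=1 s6=1 s1=0 s4=1
t1.Δ0 s0=0 clk=1 s5=0 s3=0 s8=0 s7=1 s6=1 s1=0 s4=1
t1.Δ1 s0=0 clk=0 s5=0 s3=0 s8=0 s7=1 s6=1 s1=0 s4=1
t2.Δ0 s0=0 clk=0 s5=0 s3=0 s8=0 s7=1 s6=1 s1=0 s4=1
t2.Δ1 s0=0 clk=1 s5=0 s3=0 s8=0 s7=1 s6=1 s1=0 s4=1
t2.Δ2 s0=0 clk=1 s5=0 s3=0 s8=0 s7=0 s6=1 s1=0 s4=1
t2.Δ3 s0=0 clk=1 s5=0 s3=0 s8=0 s7=0 s6=0 s1=0 s4=1
t2.Δ4 s0=0 clk=1 s5=0 s3=0 s8=0 s7=0 s6=0 s1=0 s4=0
t2.Δ5 s0=0 clk=1 s5=0 s3=0 s8=0 s7=0 s6=0 s1=1 s4=0
t3.Δ0 s0=0 clk=1 s5=0 s3=0 s8=0 s7=0 s6=0 s1=1 s4=0
t3.Δ1 s0=0 clk=0 s5=1 s3=0 s8=0 s7=0 s6=0 s1=1 s4=0
t4.Δ0 s0=0 clk=0 s5=1 s3=0 s8=0 s7=0 s6=0 s1=1 s4=0
t4.Δ1 s0=0 clk=1 s5=1 s3=0 s8=0 s7=0 s6=0 s1=1 s4=0
t4.Δ2 s0=0 clk=1 s5=1 s3=0 s8=0 s7=1 s6=0 s1=1 s4=0
t4.Δ3 s0=0 clk=1 s5=1 s3=0 s8=0 s7=1 s6=1 s1=1 s4=0
t4.Δ4 s0=0 clk=1 s5=1 s3=0 s8=0 s7=1 s6=1 s1=1 s4=1
t4.Δ5 s0=0 clk=1 s5=1 s3=0 s8=0 s7=1 s6=1 s1=0 s4=1
t5.Δ0 s0=0 clk=1 s5=1 s3=0 s8=0 s7=1 s6=1 s1=0 s4=1
t5.Δ1 s0=0 clk=0 s5=0 s3=0 s8=0 s7=1 s6=1 s1=0 s4=1
t6.Δ0 s0=0 clk=0 s5=0 s3=0 s8=0 s7=1 s6=1 s1=0 s4=1
t6.Δ1 s0=0 clk=1 s5=0 s3=0 s8=0 s7=1 s6=1 s1=0 s4=1
t6.Δ2 s0=0 clk=1 s5=0 s3=0 s8=0 s7=0 s6=1 s1=0 s4=1
t6.Δ3 s0=0 clk=1 s5=0 s3=0 s8=0 s7=0 s6=0 s1=0 s4=1
t6.Δ4 s0=0 clk=1 s5=0 s3=0 s8=0 s7=0 s6=0 s1=0 s4=0
t6.Δ5 s0=0 clk=1 s5=0 s3=0 s8=0 s7=0 s6=0 s1=1 s4=0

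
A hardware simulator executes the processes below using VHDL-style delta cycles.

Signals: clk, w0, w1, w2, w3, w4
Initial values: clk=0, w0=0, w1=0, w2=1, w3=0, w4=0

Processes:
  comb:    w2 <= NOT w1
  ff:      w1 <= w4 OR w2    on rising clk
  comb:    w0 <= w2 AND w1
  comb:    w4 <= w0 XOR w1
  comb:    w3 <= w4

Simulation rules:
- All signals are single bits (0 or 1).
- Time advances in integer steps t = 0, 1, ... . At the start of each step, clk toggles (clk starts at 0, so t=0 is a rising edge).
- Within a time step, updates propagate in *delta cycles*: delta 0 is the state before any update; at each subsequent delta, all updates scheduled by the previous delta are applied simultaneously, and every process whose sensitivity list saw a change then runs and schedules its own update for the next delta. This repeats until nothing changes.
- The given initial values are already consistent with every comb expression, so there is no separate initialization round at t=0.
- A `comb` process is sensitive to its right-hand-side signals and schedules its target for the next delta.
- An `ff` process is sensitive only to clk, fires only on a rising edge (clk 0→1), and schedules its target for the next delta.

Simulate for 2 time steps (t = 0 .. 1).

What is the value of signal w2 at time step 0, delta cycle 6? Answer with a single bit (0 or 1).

t=0 Δ0: clk=0 w2=1 w3=0 w1=0 w4=0 w0=0
  Δ1: clk:0→1
  Δ2: w1:0→1
  Δ3: w2:1→0, w4:0→1, w0:0→1
  Δ4: w3:0→1, w4:1→0, w0:1→0
  Δ5: w3:1→0, w4:0→1
  Δ6: w3:0→1
  (6Δ to stable)
t=1 Δ0: clk=1 w2=0 w3=1 w1=1 w4=1 w0=0
  Δ1: clk:1→0
  (1Δ to stable)

0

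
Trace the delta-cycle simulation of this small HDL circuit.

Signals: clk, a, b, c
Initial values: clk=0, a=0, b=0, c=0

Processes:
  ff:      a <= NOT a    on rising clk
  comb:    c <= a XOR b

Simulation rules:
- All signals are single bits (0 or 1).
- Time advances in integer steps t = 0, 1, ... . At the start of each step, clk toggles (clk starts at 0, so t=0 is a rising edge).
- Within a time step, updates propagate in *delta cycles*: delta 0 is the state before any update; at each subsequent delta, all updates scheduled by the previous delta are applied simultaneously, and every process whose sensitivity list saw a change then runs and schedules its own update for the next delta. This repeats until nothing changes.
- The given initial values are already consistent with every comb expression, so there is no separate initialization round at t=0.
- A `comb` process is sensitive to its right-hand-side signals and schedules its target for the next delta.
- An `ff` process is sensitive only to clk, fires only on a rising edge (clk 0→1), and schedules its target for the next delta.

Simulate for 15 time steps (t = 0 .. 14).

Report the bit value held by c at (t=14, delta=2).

t0.Δ0 clk=0 b=0 a=0 c=0
t0.Δ1 clk=1 b=0 a=0 c=0
t0.Δ2 clk=1 b=0 a=1 c=0
t0.Δ3 clk=1 b=0 a=1 c=1
t1.Δ0 clk=1 b=0 a=1 c=1
t1.Δ1 clk=0 b=0 a=1 c=1
t2.Δ0 clk=0 b=0 a=1 c=1
t2.Δ1 clk=1 b=0 a=1 c=1
t2.Δ2 clk=1 b=0 a=0 c=1
t2.Δ3 clk=1 b=0 a=0 c=0
t3.Δ0 clk=1 b=0 a=0 c=0
t3.Δ1 clk=0 b=0 a=0 c=0
t4.Δ0 clk=0 b=0 a=0 c=0
t4.Δ1 clk=1 b=0 a=0 c=0
t4.Δ2 clk=1 b=0 a=1 c=0
t4.Δ3 clk=1 b=0 a=1 c=1
t5.Δ0 clk=1 b=0 a=1 c=1
t5.Δ1 clk=0 b=0 a=1 c=1
t6.Δ0 clk=0 b=0 a=1 c=1
t6.Δ1 clk=1 b=0 a=1 c=1
t6.Δ2 clk=1 b=0 a=0 c=1
t6.Δ3 clk=1 b=0 a=0 c=0
t7.Δ0 clk=1 b=0 a=0 c=0
t7.Δ1 clk=0 b=0 a=0 c=0
t8.Δ0 clk=0 b=0 a=0 c=0
t8.Δ1 clk=1 b=0 a=0 c=0
t8.Δ2 clk=1 b=0 a=1 c=0
t8.Δ3 clk=1 b=0 a=1 c=1
t9.Δ0 clk=1 b=0 a=1 c=1
t9.Δ1 clk=0 b=0 a=1 c=1
t10.Δ0 clk=0 b=0 a=1 c=1
t10.Δ1 clk=1 b=0 a=1 c=1
t10.Δ2 clk=1 b=0 a=0 c=1
t10.Δ3 clk=1 b=0 a=0 c=0
t11.Δ0 clk=1 b=0 a=0 c=0
t11.Δ1 clk=0 b=0 a=0 c=0
t12.Δ0 clk=0 b=0 a=0 c=0
t12.Δ1 clk=1 b=0 a=0 c=0
t12.Δ2 clk=1 b=0 a=1 c=0
t12.Δ3 clk=1 b=0 a=1 c=1
t13.Δ0 clk=1 b=0 a=1 c=1
t13.Δ1 clk=0 b=0 a=1 c=1
t14.Δ0 clk=0 b=0 a=1 c=1
t14.Δ1 clk=1 b=0 a=1 c=1
t14.Δ2 clk=1 b=0 a=0 c=1
t14.Δ3 clk=1 b=0 a=0 c=0

1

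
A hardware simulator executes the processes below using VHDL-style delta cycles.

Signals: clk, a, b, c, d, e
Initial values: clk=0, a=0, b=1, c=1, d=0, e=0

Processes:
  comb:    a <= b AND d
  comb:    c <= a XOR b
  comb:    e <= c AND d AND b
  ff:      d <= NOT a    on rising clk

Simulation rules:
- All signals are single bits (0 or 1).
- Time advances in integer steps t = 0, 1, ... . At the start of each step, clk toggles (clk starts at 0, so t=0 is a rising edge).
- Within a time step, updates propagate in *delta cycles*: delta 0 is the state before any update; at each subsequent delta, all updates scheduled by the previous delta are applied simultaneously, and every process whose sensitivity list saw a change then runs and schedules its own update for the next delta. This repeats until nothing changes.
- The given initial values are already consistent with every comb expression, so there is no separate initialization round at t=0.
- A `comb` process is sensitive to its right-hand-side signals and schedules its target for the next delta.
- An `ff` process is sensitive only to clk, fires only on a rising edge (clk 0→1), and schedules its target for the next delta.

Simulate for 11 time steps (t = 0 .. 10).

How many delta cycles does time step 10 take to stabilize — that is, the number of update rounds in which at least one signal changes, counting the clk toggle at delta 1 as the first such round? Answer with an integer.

t0.Δ0 e=0 clk=0 a=0 b=1 c=1 d=0
t0.Δ1 e=0 clk=1 a=0 b=1 c=1 d=0
t0.Δ2 e=0 clk=1 a=0 b=1 c=1 d=1
t0.Δ3 e=1 clk=1 a=1 b=1 c=1 d=1
t0.Δ4 e=1 clk=1 a=1 b=1 c=0 d=1
t0.Δ5 e=0 clk=1 a=1 b=1 c=0 d=1
t1.Δ0 e=0 clk=1 a=1 b=1 c=0 d=1
t1.Δ1 e=0 clk=0 a=1 b=1 c=0 d=1
t2.Δ0 e=0 clk=0 a=1 b=1 c=0 d=1
t2.Δ1 e=0 clk=1 a=1 b=1 c=0 d=1
t2.Δ2 e=0 clk=1 a=1 b=1 c=0 d=0
t2.Δ3 e=0 clk=1 a=0 b=1 c=0 d=0
t2.Δ4 e=0 clk=1 a=0 b=1 c=1 d=0
t3.Δ0 e=0 clk=1 a=0 b=1 c=1 d=0
t3.Δ1 e=0 clk=0 a=0 b=1 c=1 d=0
t4.Δ0 e=0 clk=0 a=0 b=1 c=1 d=0
t4.Δ1 e=0 clk=1 a=0 b=1 c=1 d=0
t4.Δ2 e=0 clk=1 a=0 b=1 c=1 d=1
t4.Δ3 e=1 clk=1 a=1 b=1 c=1 d=1
t4.Δ4 e=1 clk=1 a=1 b=1 c=0 d=1
t4.Δ5 e=0 clk=1 a=1 b=1 c=0 d=1
t5.Δ0 e=0 clk=1 a=1 b=1 c=0 d=1
t5.Δ1 e=0 clk=0 a=1 b=1 c=0 d=1
t6.Δ0 e=0 clk=0 a=1 b=1 c=0 d=1
t6.Δ1 e=0 clk=1 a=1 b=1 c=0 d=1
t6.Δ2 e=0 clk=1 a=1 b=1 c=0 d=0
t6.Δ3 e=0 clk=1 a=0 b=1 c=0 d=0
t6.Δ4 e=0 clk=1 a=0 b=1 c=1 d=0
t7.Δ0 e=0 clk=1 a=0 b=1 c=1 d=0
t7.Δ1 e=0 clk=0 a=0 b=1 c=1 d=0
t8.Δ0 e=0 clk=0 a=0 b=1 c=1 d=0
t8.Δ1 e=0 clk=1 a=0 b=1 c=1 d=0
t8.Δ2 e=0 clk=1 a=0 b=1 c=1 d=1
t8.Δ3 e=1 clk=1 a=1 b=1 c=1 d=1
t8.Δ4 e=1 clk=1 a=1 b=1 c=0 d=1
t8.Δ5 e=0 clk=1 a=1 b=1 c=0 d=1
t9.Δ0 e=0 clk=1 a=1 b=1 c=0 d=1
t9.Δ1 e=0 clk=0 a=1 b=1 c=0 d=1
t10.Δ0 e=0 clk=0 a=1 b=1 c=0 d=1
t10.Δ1 e=0 clk=1 a=1 b=1 c=0 d=1
t10.Δ2 e=0 clk=1 a=1 b=1 c=0 d=0
t10.Δ3 e=0 clk=1 a=0 b=1 c=0 d=0
t10.Δ4 e=0 clk=1 a=0 b=1 c=1 d=0

4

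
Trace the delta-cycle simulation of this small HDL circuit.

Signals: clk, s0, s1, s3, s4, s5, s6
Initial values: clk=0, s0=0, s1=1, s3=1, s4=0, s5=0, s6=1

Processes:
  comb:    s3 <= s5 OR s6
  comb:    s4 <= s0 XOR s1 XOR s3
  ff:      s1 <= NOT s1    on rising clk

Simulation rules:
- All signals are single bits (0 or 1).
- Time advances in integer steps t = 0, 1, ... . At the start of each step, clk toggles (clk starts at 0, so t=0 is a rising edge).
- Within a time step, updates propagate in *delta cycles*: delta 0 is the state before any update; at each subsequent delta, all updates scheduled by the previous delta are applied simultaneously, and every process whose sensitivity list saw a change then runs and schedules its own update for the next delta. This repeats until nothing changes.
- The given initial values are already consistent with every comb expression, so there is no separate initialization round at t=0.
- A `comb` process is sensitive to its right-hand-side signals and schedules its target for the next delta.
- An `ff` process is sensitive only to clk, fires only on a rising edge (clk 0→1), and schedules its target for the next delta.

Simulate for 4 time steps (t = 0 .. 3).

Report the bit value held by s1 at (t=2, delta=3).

t=0 Δ0: s3=1 s0=0 clk=0 s6=1 s1=1 s5=0 s4=0
  Δ1: clk:0→1
  Δ2: s1:1→0
  Δ3: s4:0→1
  (3Δ to stable)
t=1 Δ0: s3=1 s0=0 clk=1 s6=1 s1=0 s5=0 s4=1
  Δ1: clk:1→0
  (1Δ to stable)
t=2 Δ0: s3=1 s0=0 clk=0 s6=1 s1=0 s5=0 s4=1
  Δ1: clk:0→1
  Δ2: s1:0→1
  Δ3: s4:1→0
  (3Δ to stable)
t=3 Δ0: s3=1 s0=0 clk=1 s6=1 s1=1 s5=0 s4=0
  Δ1: clk:1→0
  (1Δ to stable)

1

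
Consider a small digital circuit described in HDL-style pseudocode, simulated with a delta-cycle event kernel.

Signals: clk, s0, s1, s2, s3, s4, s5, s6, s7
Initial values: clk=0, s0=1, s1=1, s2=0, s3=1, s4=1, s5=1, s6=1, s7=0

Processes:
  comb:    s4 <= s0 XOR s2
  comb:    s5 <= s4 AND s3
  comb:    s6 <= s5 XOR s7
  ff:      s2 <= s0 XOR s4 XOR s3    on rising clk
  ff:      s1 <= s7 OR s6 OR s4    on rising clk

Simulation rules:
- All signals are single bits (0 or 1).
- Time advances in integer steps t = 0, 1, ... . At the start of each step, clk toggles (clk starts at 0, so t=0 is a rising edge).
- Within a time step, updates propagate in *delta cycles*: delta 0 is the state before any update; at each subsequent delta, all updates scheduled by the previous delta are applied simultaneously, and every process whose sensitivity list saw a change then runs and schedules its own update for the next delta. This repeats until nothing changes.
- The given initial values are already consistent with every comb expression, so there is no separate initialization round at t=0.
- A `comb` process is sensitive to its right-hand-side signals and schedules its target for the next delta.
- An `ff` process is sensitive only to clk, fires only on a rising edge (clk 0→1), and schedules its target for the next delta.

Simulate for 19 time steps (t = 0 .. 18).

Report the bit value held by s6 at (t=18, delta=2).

t=0 Δ0: s5=1 s3=1 s6=1 s2=0 clk=0 s1=1 s4=1 s7=0 s0=1
  Δ1: clk:0→1
  Δ2: s2:0→1
  Δ3: s4:1→0
  Δ4: s5:1→0
  Δ5: s6:1→0
  (5Δ to stable)
t=1 Δ0: s5=0 s3=1 s6=0 s2=1 clk=1 s1=1 s4=0 s7=0 s0=1
  Δ1: clk:1→0
  (1Δ to stable)
t=2 Δ0: s5=0 s3=1 s6=0 s2=1 clk=0 s1=1 s4=0 s7=0 s0=1
  Δ1: clk:0→1
  Δ2: s2:1→0, s1:1→0
  Δ3: s4:0→1
  Δ4: s5:0→1
  Δ5: s6:0→1
  (5Δ to stable)
t=3 Δ0: s5=1 s3=1 s6=1 s2=0 clk=1 s1=0 s4=1 s7=0 s0=1
  Δ1: clk:1→0
  (1Δ to stable)
t=4 Δ0: s5=1 s3=1 s6=1 s2=0 clk=0 s1=0 s4=1 s7=0 s0=1
  Δ1: clk:0→1
  Δ2: s2:0→1, s1:0→1
  Δ3: s4:1→0
  Δ4: s5:1→0
  Δ5: s6:1→0
  (5Δ to stable)
t=5 Δ0: s5=0 s3=1 s6=0 s2=1 clk=1 s1=1 s4=0 s7=0 s0=1
  Δ1: clk:1→0
  (1Δ to stable)
t=6 Δ0: s5=0 s3=1 s6=0 s2=1 clk=0 s1=1 s4=0 s7=0 s0=1
  Δ1: clk:0→1
  Δ2: s2:1→0, s1:1→0
  Δ3: s4:0→1
  Δ4: s5:0→1
  Δ5: s6:0→1
  (5Δ to stable)
t=7 Δ0: s5=1 s3=1 s6=1 s2=0 clk=1 s1=0 s4=1 s7=0 s0=1
  Δ1: clk:1→0
  (1Δ to stable)
t=8 Δ0: s5=1 s3=1 s6=1 s2=0 clk=0 s1=0 s4=1 s7=0 s0=1
  Δ1: clk:0→1
  Δ2: s2:0→1, s1:0→1
  Δ3: s4:1→0
  Δ4: s5:1→0
  Δ5: s6:1→0
  (5Δ to stable)
t=9 Δ0: s5=0 s3=1 s6=0 s2=1 clk=1 s1=1 s4=0 s7=0 s0=1
  Δ1: clk:1→0
  (1Δ to stable)
t=10 Δ0: s5=0 s3=1 s6=0 s2=1 clk=0 s1=1 s4=0 s7=0 s0=1
  Δ1: clk:0→1
  Δ2: s2:1→0, s1:1→0
  Δ3: s4:0→1
  Δ4: s5:0→1
  Δ5: s6:0→1
  (5Δ to stable)
t=11 Δ0: s5=1 s3=1 s6=1 s2=0 clk=1 s1=0 s4=1 s7=0 s0=1
  Δ1: clk:1→0
  (1Δ to stable)
t=12 Δ0: s5=1 s3=1 s6=1 s2=0 clk=0 s1=0 s4=1 s7=0 s0=1
  Δ1: clk:0→1
  Δ2: s2:0→1, s1:0→1
  Δ3: s4:1→0
  Δ4: s5:1→0
  Δ5: s6:1→0
  (5Δ to stable)
t=13 Δ0: s5=0 s3=1 s6=0 s2=1 clk=1 s1=1 s4=0 s7=0 s0=1
  Δ1: clk:1→0
  (1Δ to stable)
t=14 Δ0: s5=0 s3=1 s6=0 s2=1 clk=0 s1=1 s4=0 s7=0 s0=1
  Δ1: clk:0→1
  Δ2: s2:1→0, s1:1→0
  Δ3: s4:0→1
  Δ4: s5:0→1
  Δ5: s6:0→1
  (5Δ to stable)
t=15 Δ0: s5=1 s3=1 s6=1 s2=0 clk=1 s1=0 s4=1 s7=0 s0=1
  Δ1: clk:1→0
  (1Δ to stable)
t=16 Δ0: s5=1 s3=1 s6=1 s2=0 clk=0 s1=0 s4=1 s7=0 s0=1
  Δ1: clk:0→1
  Δ2: s2:0→1, s1:0→1
  Δ3: s4:1→0
  Δ4: s5:1→0
  Δ5: s6:1→0
  (5Δ to stable)
t=17 Δ0: s5=0 s3=1 s6=0 s2=1 clk=1 s1=1 s4=0 s7=0 s0=1
  Δ1: clk:1→0
  (1Δ to stable)
t=18 Δ0: s5=0 s3=1 s6=0 s2=1 clk=0 s1=1 s4=0 s7=0 s0=1
  Δ1: clk:0→1
  Δ2: s2:1→0, s1:1→0
  Δ3: s4:0→1
  Δ4: s5:0→1
  Δ5: s6:0→1
  (5Δ to stable)

0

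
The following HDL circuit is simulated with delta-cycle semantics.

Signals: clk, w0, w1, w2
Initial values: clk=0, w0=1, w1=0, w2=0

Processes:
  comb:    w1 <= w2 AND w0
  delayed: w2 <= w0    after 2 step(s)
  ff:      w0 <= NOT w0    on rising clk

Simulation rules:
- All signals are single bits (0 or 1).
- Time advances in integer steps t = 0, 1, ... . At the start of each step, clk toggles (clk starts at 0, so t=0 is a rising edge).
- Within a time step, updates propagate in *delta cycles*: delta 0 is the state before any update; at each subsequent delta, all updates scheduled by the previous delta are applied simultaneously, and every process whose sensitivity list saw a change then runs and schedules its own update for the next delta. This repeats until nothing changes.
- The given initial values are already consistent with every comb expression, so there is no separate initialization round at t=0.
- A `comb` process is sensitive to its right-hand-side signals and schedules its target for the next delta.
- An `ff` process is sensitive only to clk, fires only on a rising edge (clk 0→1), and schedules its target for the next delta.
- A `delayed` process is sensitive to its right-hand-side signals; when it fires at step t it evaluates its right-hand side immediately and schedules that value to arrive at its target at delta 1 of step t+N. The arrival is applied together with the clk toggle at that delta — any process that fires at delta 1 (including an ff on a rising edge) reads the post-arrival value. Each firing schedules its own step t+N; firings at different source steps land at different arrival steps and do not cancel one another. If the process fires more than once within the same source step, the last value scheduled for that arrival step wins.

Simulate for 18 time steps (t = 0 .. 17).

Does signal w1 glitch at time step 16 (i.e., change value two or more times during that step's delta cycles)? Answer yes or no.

yes

t0.Δ0 clk=0 w2=0 w0=1 w1=0
t0.Δ1 clk=1 w2=0 w0=1 w1=0
t0.Δ2 clk=1 w2=0 w0=0 w1=0
t1.Δ0 clk=1 w2=0 w0=0 w1=0
t1.Δ1 clk=0 w2=0 w0=0 w1=0
t2.Δ0 clk=0 w2=0 w0=0 w1=0
t2.Δ1 clk=1 w2=0 w0=0 w1=0
t2.Δ2 clk=1 w2=0 w0=1 w1=0
t3.Δ0 clk=1 w2=0 w0=1 w1=0
t3.Δ1 clk=0 w2=0 w0=1 w1=0
t4.Δ0 clk=0 w2=0 w0=1 w1=0
t4.Δ1 clk=1 w2=1 w0=1 w1=0
t4.Δ2 clk=1 w2=1 w0=0 w1=1
t4.Δ3 clk=1 w2=1 w0=0 w1=0
t5.Δ0 clk=1 w2=1 w0=0 w1=0
t5.Δ1 clk=0 w2=1 w0=0 w1=0
t6.Δ0 clk=0 w2=1 w0=0 w1=0
t6.Δ1 clk=1 w2=0 w0=0 w1=0
t6.Δ2 clk=1 w2=0 w0=1 w1=0
t7.Δ0 clk=1 w2=0 w0=1 w1=0
t7.Δ1 clk=0 w2=0 w0=1 w1=0
t8.Δ0 clk=0 w2=0 w0=1 w1=0
t8.Δ1 clk=1 w2=1 w0=1 w1=0
t8.Δ2 clk=1 w2=1 w0=0 w1=1
t8.Δ3 clk=1 w2=1 w0=0 w1=0
t9.Δ0 clk=1 w2=1 w0=0 w1=0
t9.Δ1 clk=0 w2=1 w0=0 w1=0
t10.Δ0 clk=0 w2=1 w0=0 w1=0
t10.Δ1 clk=1 w2=0 w0=0 w1=0
t10.Δ2 clk=1 w2=0 w0=1 w1=0
t11.Δ0 clk=1 w2=0 w0=1 w1=0
t11.Δ1 clk=0 w2=0 w0=1 w1=0
t12.Δ0 clk=0 w2=0 w0=1 w1=0
t12.Δ1 clk=1 w2=1 w0=1 w1=0
t12.Δ2 clk=1 w2=1 w0=0 w1=1
t12.Δ3 clk=1 w2=1 w0=0 w1=0
t13.Δ0 clk=1 w2=1 w0=0 w1=0
t13.Δ1 clk=0 w2=1 w0=0 w1=0
t14.Δ0 clk=0 w2=1 w0=0 w1=0
t14.Δ1 clk=1 w2=0 w0=0 w1=0
t14.Δ2 clk=1 w2=0 w0=1 w1=0
t15.Δ0 clk=1 w2=0 w0=1 w1=0
t15.Δ1 clk=0 w2=0 w0=1 w1=0
t16.Δ0 clk=0 w2=0 w0=1 w1=0
t16.Δ1 clk=1 w2=1 w0=1 w1=0
t16.Δ2 clk=1 w2=1 w0=0 w1=1
t16.Δ3 clk=1 w2=1 w0=0 w1=0
t17.Δ0 clk=1 w2=1 w0=0 w1=0
t17.Δ1 clk=0 w2=1 w0=0 w1=0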